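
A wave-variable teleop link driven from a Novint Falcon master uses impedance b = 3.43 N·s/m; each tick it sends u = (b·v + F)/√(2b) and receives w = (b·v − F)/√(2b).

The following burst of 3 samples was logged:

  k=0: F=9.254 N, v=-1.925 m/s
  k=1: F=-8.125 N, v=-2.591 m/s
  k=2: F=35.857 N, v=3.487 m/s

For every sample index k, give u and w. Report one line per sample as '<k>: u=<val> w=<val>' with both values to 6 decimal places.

k=0: b·v=3.43×(-1.925)=-6.602750; √(2b)=2.619160; u=(-6.602750+9.254)/2.619160=1.012252, w=(-6.602750−9.254)/2.619160=-6.054135
k=1: b·v=3.43×(-2.591)=-8.887130; √(2b)=2.619160; u=(-8.887130+(-8.125))/2.619160=-6.495261, w=(-8.887130−(-8.125))/2.619160=-0.290983
k=2: b·v=3.43×3.487=11.960410; √(2b)=2.619160; u=(11.960410+35.857)/2.619160=18.256772, w=(11.960410−35.857)/2.619160=-9.123760

0: u=1.012252 w=-6.054135
1: u=-6.495261 w=-0.290983
2: u=18.256772 w=-9.123760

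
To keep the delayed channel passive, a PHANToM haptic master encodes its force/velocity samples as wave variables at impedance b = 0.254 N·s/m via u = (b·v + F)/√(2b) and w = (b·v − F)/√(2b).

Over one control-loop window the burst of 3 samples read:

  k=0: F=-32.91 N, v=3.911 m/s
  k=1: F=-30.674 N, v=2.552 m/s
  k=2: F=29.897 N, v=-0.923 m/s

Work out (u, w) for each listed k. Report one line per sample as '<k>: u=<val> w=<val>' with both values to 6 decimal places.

k=0: b·v=0.254×3.911=0.993394; √(2b)=0.712741; u=(0.993394+(-32.91))/0.712741=-44.780078, w=(0.993394−(-32.91))/0.712741=47.567609
k=1: b·v=0.254×2.552=0.648208; √(2b)=0.712741; u=(0.648208+(-30.674))/0.712741=-42.127202, w=(0.648208−(-30.674))/0.712741=43.946118
k=2: b·v=0.254×(-0.923)=-0.234442; √(2b)=0.712741; u=(-0.234442+29.897)/0.712741=41.617572, w=(-0.234442−29.897)/0.712741=-42.275433

0: u=-44.780078 w=47.567609
1: u=-42.127202 w=43.946118
2: u=41.617572 w=-42.275433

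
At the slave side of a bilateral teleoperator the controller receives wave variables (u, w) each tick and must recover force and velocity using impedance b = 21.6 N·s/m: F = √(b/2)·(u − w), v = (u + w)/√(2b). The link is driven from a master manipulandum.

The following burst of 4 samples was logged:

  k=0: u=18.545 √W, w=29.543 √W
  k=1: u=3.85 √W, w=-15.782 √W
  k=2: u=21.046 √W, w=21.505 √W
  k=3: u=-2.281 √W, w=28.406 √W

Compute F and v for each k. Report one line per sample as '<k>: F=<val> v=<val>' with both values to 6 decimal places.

0: F=-36.143116 v=7.316356
1: F=64.517335 v=-1.815396
2: F=-1.508428 v=6.473928
3: F=-100.847773 v=3.974792

k=0: u−w=-10.998000, u+w=48.088000; √(b/2)=3.286335, √(2b)=6.572671; F=3.286335×(-10.998)=-36.143116, v=48.088000/6.572671=7.316356
k=1: u−w=19.632000, u+w=-11.932000; √(b/2)=3.286335, √(2b)=6.572671; F=3.286335×19.632=64.517335, v=-11.932000/6.572671=-1.815396
k=2: u−w=-0.459000, u+w=42.551000; √(b/2)=3.286335, √(2b)=6.572671; F=3.286335×(-0.459)=-1.508428, v=42.551000/6.572671=6.473928
k=3: u−w=-30.687000, u+w=26.125000; √(b/2)=3.286335, √(2b)=6.572671; F=3.286335×(-30.687)=-100.847773, v=26.125000/6.572671=3.974792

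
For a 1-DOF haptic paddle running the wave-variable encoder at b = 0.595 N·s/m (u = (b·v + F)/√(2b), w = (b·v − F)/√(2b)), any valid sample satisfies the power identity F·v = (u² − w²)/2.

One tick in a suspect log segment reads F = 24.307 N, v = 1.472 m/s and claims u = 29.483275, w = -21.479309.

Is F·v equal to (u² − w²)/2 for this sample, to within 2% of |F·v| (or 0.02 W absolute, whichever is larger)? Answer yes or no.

no

F·v = 24.307×1.472 = 35.779904 W.
(u² − w²)/2 = (869.263505 − 461.360715)/2 = 203.951395 W.
|Δ| = 168.171491;  2% of max(1, |F·v|) = 0.715598.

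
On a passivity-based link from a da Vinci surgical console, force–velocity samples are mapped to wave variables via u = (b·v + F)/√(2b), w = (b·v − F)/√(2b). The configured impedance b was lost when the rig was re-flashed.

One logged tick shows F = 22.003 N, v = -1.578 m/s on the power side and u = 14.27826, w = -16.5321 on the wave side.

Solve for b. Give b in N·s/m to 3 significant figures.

b = 1.02 N·s/m

u + w = -2.2538;  u + w = √(2b)·v, so √(2b) = -2.2538/(-1.578) = 1.4283.
b = (√(2b))²/2 = 2.0400/2 = 1.0200.
(Check via u − w = 2F/√(2b): u − w = 30.8104, 2F/√(2b) = 30.8103.)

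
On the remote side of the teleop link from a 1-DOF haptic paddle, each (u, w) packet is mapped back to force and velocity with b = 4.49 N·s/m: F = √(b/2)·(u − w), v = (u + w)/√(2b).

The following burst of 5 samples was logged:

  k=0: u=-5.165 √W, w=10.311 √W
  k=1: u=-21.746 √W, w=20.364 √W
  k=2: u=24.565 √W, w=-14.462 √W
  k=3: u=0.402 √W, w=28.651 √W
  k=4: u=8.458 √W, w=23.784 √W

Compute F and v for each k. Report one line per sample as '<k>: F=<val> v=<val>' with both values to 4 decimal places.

0: F=-23.1882 v=1.7172
1: F=-63.0948 v=-0.4612
2: F=58.4754 v=3.3714
3: F=-42.3264 v=9.6951
4: F=-22.9634 v=10.7593

k=0: u−w=-15.4760, u+w=5.1460; √(b/2)=1.4983, √(2b)=2.9967; F=1.4983×(-15.476)=-23.1882, v=5.1460/2.9967=1.7172
k=1: u−w=-42.1100, u+w=-1.3820; √(b/2)=1.4983, √(2b)=2.9967; F=1.4983×(-42.11)=-63.0948, v=-1.3820/2.9967=-0.4612
k=2: u−w=39.0270, u+w=10.1030; √(b/2)=1.4983, √(2b)=2.9967; F=1.4983×39.027=58.4754, v=10.1030/2.9967=3.3714
k=3: u−w=-28.2490, u+w=29.0530; √(b/2)=1.4983, √(2b)=2.9967; F=1.4983×(-28.249)=-42.3264, v=29.0530/2.9967=9.6951
k=4: u−w=-15.3260, u+w=32.2420; √(b/2)=1.4983, √(2b)=2.9967; F=1.4983×(-15.326)=-22.9634, v=32.2420/2.9967=10.7593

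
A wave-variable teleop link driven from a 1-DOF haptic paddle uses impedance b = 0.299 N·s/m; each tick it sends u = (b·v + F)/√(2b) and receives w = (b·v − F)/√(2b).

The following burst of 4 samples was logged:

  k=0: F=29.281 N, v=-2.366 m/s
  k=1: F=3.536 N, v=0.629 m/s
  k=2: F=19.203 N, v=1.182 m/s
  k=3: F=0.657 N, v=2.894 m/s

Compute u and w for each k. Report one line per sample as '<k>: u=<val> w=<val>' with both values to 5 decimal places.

0: u=36.94995 w=-38.77959
1: u=4.81579 w=-4.32938
2: u=25.28941 w=-24.37537
3: u=1.96857 w=0.26937

k=0: b·v=0.299×(-2.366)=-0.70743; √(2b)=0.77330; u=(-0.70743+29.281)/0.77330=36.94995, w=(-0.70743−29.281)/0.77330=-38.77959
k=1: b·v=0.299×0.629=0.18807; √(2b)=0.77330; u=(0.18807+3.536)/0.77330=4.81579, w=(0.18807−3.536)/0.77330=-4.32938
k=2: b·v=0.299×1.182=0.35342; √(2b)=0.77330; u=(0.35342+19.203)/0.77330=25.28941, w=(0.35342−19.203)/0.77330=-24.37537
k=3: b·v=0.299×2.894=0.86531; √(2b)=0.77330; u=(0.86531+0.657)/0.77330=1.96857, w=(0.86531−0.657)/0.77330=0.26937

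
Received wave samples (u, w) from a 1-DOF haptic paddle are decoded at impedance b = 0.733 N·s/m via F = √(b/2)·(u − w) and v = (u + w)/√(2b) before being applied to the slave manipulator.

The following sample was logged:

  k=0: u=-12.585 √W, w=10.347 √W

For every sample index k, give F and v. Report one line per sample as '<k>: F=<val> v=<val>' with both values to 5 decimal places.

0: F=-13.88286 v=-1.84839

k=0: u−w=-22.93200, u+w=-2.23800; √(b/2)=0.60539, √(2b)=1.21078; F=0.60539×(-22.932)=-13.88286, v=-2.23800/1.21078=-1.84839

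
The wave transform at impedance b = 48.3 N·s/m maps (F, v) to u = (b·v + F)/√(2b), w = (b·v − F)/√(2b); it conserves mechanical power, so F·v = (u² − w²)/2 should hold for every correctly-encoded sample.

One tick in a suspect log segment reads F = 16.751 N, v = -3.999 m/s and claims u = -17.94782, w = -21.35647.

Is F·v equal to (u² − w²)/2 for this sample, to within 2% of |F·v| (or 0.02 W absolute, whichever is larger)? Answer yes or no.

yes

F·v = 16.751×(-3.999) = -66.98725 W.
(u² − w²)/2 = (322.12424 − 456.09881)/2 = -66.98728 W.
|Δ| = 0.00004;  2% of max(1, |F·v|) = 1.33974.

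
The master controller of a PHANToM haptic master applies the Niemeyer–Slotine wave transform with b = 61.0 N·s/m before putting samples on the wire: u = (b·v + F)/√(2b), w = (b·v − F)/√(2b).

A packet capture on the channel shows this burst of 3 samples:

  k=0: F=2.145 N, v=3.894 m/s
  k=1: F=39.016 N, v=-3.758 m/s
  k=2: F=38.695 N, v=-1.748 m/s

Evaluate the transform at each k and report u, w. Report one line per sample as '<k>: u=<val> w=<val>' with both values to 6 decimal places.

0: u=21.699517 w=21.311119
1: u=-17.221891 w=-24.286576
2: u=-6.150365 w=-13.156926

k=0: b·v=61.0×3.894=237.534000; √(2b)=11.045361; u=(237.534000+2.145)/11.045361=21.699517, w=(237.534000−2.145)/11.045361=21.311119
k=1: b·v=61.0×(-3.758)=-229.238000; √(2b)=11.045361; u=(-229.238000+39.016)/11.045361=-17.221891, w=(-229.238000−39.016)/11.045361=-24.286576
k=2: b·v=61.0×(-1.748)=-106.628000; √(2b)=11.045361; u=(-106.628000+38.695)/11.045361=-6.150365, w=(-106.628000−38.695)/11.045361=-13.156926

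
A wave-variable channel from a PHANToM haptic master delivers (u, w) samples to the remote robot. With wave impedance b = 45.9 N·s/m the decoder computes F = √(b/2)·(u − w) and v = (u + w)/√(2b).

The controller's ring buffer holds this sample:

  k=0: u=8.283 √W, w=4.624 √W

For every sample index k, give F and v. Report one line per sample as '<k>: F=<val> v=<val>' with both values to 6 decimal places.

k=0: u−w=3.659000, u+w=12.907000; √(b/2)=4.790616, √(2b)=9.581232; F=4.790616×3.659=17.528863, v=12.907000/9.581232=1.347113

0: F=17.528863 v=1.347113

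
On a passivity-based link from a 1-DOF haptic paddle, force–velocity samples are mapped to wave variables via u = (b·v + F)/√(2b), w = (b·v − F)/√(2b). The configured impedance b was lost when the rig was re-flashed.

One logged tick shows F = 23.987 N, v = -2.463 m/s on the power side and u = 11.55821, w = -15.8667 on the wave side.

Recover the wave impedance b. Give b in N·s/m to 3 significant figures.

b = 1.53 N·s/m

u + w = -4.30849;  u + w = √(2b)·v, so √(2b) = -4.30849/(-2.463) = 1.74929.
b = (√(2b))²/2 = 3.06000/2 = 1.53000.
(Check via u − w = 2F/√(2b): u − w = 27.42491, 2F/√(2b) = 27.42491.)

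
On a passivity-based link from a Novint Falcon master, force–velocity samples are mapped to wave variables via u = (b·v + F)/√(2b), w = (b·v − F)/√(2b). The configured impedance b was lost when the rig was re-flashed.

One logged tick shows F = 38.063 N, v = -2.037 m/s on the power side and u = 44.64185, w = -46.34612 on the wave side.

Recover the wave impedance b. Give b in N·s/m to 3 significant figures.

b = 0.35 N·s/m

u + w = -1.70427;  u + w = √(2b)·v, so √(2b) = -1.70427/(-2.037) = 0.83666.
b = (√(2b))²/2 = 0.69999/2 = 0.35000.
(Check via u − w = 2F/√(2b): u − w = 90.98797, 2F/√(2b) = 90.98832.)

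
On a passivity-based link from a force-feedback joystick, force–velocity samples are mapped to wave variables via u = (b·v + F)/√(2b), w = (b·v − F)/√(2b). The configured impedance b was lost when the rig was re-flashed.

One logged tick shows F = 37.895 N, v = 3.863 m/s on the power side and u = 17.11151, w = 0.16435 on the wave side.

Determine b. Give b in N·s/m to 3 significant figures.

b = 10 N·s/m

u + w = 17.2759;  u + w = √(2b)·v, so √(2b) = 17.2759/3.863 = 4.4721.
b = (√(2b))²/2 = 20.0000/2 = 10.0000.
(Check via u − w = 2F/√(2b): u − w = 16.9472, 2F/√(2b) = 16.9472.)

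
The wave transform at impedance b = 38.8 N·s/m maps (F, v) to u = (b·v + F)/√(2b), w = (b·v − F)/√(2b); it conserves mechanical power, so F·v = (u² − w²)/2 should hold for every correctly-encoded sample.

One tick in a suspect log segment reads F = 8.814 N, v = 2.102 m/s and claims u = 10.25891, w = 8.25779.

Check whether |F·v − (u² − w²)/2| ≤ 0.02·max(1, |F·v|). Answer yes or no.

yes

F·v = 8.814×2.102 = 18.52703 W.
(u² − w²)/2 = (105.24523 − 68.19110)/2 = 18.52707 W.
|Δ| = 0.00004;  2% of max(1, |F·v|) = 0.37054.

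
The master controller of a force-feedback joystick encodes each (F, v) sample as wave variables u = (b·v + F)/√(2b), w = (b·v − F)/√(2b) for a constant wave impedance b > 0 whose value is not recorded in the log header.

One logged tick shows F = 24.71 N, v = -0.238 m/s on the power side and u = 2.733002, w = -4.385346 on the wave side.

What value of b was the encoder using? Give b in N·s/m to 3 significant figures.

u + w = -1.652344;  u + w = √(2b)·v, so √(2b) = -1.652344/(-0.238) = 6.942622.
b = (√(2b))²/2 = 48.199998/2 = 24.099999.
(Check via u − w = 2F/√(2b): u − w = 7.118348, 2F/√(2b) = 7.118348.)

b = 24.1 N·s/m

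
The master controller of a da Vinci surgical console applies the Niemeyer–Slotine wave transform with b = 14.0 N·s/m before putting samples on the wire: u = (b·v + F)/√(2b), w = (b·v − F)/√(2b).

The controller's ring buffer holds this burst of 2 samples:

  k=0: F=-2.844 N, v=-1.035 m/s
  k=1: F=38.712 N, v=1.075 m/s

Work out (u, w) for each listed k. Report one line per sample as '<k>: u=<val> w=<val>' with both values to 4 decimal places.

0: u=-3.2758 w=-2.2009
1: u=10.1601 w=-4.4717

k=0: b·v=14.0×(-1.035)=-14.4900; √(2b)=5.2915; u=(-14.4900+(-2.844))/5.2915=-3.2758, w=(-14.4900−(-2.844))/5.2915=-2.2009
k=1: b·v=14.0×1.075=15.0500; √(2b)=5.2915; u=(15.0500+38.712)/5.2915=10.1601, w=(15.0500−38.712)/5.2915=-4.4717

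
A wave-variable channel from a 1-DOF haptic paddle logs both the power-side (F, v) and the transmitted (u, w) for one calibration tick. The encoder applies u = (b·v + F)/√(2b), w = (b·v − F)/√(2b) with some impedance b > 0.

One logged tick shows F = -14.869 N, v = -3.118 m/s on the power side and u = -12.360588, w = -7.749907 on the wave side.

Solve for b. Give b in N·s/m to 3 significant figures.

u + w = -20.110495;  u + w = √(2b)·v, so √(2b) = -20.110495/(-3.118) = 6.449806.
b = (√(2b))²/2 = 41.599997/2 = 20.799998.
(Check via u − w = 2F/√(2b): u − w = -4.610681, 2F/√(2b) = -4.610681.)

b = 20.8 N·s/m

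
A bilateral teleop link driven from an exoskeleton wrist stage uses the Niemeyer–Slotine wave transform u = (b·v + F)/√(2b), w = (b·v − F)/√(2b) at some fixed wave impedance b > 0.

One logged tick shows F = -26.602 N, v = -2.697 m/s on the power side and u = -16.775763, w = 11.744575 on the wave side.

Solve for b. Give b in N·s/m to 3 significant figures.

b = 1.74 N·s/m

u + w = -5.031188;  u + w = √(2b)·v, so √(2b) = -5.031188/(-2.697) = 1.865476.
b = (√(2b))²/2 = 3.480000/2 = 1.740000.
(Check via u − w = 2F/√(2b): u − w = -28.520338, 2F/√(2b) = -28.520339.)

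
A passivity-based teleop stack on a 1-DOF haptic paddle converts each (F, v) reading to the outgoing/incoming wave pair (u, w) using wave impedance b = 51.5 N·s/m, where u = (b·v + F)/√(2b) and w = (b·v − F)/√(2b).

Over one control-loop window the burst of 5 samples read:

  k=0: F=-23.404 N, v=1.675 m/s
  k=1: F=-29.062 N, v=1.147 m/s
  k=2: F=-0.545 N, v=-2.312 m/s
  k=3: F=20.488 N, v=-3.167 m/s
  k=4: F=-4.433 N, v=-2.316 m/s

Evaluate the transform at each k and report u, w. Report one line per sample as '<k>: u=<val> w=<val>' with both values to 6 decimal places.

k=0: b·v=51.5×1.675=86.262500; √(2b)=10.148892; u=(86.262500+(-23.404))/10.148892=6.193632, w=(86.262500−(-23.404))/10.148892=10.805761
k=1: b·v=51.5×1.147=59.070500; √(2b)=10.148892; u=(59.070500+(-29.062))/10.148892=2.956825, w=(59.070500−(-29.062))/10.148892=8.683953
k=2: b·v=51.5×(-2.312)=-119.068000; √(2b)=10.148892; u=(-119.068000+(-0.545))/10.148892=-11.785819, w=(-119.068000−(-0.545))/10.148892=-11.678418
k=3: b·v=51.5×(-3.167)=-163.100500; √(2b)=10.148892; u=(-163.100500+20.488)/10.148892=-14.052027, w=(-163.100500−20.488)/10.148892=-18.089512
k=4: b·v=51.5×(-2.316)=-119.274000; √(2b)=10.148892; u=(-119.274000+(-4.433))/10.148892=-12.189213, w=(-119.274000−(-4.433))/10.148892=-11.315620

0: u=6.193632 w=10.805761
1: u=2.956825 w=8.683953
2: u=-11.785819 w=-11.678418
3: u=-14.052027 w=-18.089512
4: u=-12.189213 w=-11.315620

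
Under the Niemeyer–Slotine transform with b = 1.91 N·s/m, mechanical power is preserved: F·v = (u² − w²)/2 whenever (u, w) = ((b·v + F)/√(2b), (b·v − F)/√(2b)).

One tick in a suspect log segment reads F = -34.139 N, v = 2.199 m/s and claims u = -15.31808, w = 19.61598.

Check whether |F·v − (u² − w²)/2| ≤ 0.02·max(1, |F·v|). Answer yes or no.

F·v = (-34.139)×2.199 = -75.0717 W.
(u² − w²)/2 = (234.6436 − 384.7867)/2 = -75.0715 W.
|Δ| = 0.0001;  2% of max(1, |F·v|) = 1.5014.

yes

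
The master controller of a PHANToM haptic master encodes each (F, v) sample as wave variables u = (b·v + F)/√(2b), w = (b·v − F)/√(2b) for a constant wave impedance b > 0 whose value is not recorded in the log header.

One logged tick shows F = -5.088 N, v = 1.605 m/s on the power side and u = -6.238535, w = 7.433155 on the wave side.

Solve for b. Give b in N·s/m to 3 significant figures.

b = 0.277 N·s/m

u + w = 1.194620;  u + w = √(2b)·v, so √(2b) = 1.194620/1.605 = 0.744312.
b = (√(2b))²/2 = 0.554000/2 = 0.277000.
(Check via u − w = 2F/√(2b): u − w = -13.671690, 2F/√(2b) = -13.671695.)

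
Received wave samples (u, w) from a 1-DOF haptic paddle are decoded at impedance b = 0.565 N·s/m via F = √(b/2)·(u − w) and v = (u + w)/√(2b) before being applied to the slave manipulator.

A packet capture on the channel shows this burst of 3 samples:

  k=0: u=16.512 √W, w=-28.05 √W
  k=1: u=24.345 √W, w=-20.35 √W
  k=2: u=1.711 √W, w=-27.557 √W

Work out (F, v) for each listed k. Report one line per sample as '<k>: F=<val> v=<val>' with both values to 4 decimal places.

0: F=23.6850 v=-10.8540
1: F=23.7557 v=3.7582
2: F=15.5562 v=-24.3139

k=0: u−w=44.5620, u+w=-11.5380; √(b/2)=0.5315, √(2b)=1.0630; F=0.5315×44.562=23.6850, v=-11.5380/1.0630=-10.8540
k=1: u−w=44.6950, u+w=3.9950; √(b/2)=0.5315, √(2b)=1.0630; F=0.5315×44.695=23.7557, v=3.9950/1.0630=3.7582
k=2: u−w=29.2680, u+w=-25.8460; √(b/2)=0.5315, √(2b)=1.0630; F=0.5315×29.268=15.5562, v=-25.8460/1.0630=-24.3139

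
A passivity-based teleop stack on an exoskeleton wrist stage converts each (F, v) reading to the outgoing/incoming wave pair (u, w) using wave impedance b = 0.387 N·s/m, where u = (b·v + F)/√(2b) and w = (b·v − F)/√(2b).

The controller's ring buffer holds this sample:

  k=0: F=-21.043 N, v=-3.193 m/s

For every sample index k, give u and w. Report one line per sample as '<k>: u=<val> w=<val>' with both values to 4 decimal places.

0: u=-25.3232 w=22.5141

k=0: b·v=0.387×(-3.193)=-1.2357; √(2b)=0.8798; u=(-1.2357+(-21.043))/0.8798=-25.3232, w=(-1.2357−(-21.043))/0.8798=22.5141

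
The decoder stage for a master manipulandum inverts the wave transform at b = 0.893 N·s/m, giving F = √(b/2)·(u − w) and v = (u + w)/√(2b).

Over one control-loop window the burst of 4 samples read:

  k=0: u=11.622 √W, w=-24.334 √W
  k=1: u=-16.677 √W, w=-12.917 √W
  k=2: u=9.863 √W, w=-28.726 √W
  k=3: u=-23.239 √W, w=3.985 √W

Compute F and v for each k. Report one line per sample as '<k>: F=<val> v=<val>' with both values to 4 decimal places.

0: F=24.0260 v=-9.5120
1: F=-2.5125 v=-22.1444
2: F=25.7854 v=-14.1146
3: F=-18.1913 v=-14.4072

k=0: u−w=35.9560, u+w=-12.7120; √(b/2)=0.6682, √(2b)=1.3364; F=0.6682×35.956=24.0260, v=-12.7120/1.3364=-9.5120
k=1: u−w=-3.7600, u+w=-29.5940; √(b/2)=0.6682, √(2b)=1.3364; F=0.6682×(-3.76)=-2.5125, v=-29.5940/1.3364=-22.1444
k=2: u−w=38.5890, u+w=-18.8630; √(b/2)=0.6682, √(2b)=1.3364; F=0.6682×38.589=25.7854, v=-18.8630/1.3364=-14.1146
k=3: u−w=-27.2240, u+w=-19.2540; √(b/2)=0.6682, √(2b)=1.3364; F=0.6682×(-27.224)=-18.1913, v=-19.2540/1.3364=-14.4072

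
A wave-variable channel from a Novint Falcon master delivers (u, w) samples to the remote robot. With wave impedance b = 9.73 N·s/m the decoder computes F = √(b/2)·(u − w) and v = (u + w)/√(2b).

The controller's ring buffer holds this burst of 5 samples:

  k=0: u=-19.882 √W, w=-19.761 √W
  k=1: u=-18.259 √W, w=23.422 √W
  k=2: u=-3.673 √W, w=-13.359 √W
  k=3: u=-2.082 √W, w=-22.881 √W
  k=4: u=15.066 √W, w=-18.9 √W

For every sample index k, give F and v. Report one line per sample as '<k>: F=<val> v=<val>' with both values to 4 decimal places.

0: F=-0.2669 v=-8.9866
1: F=-91.9347 v=1.1704
2: F=21.3642 v=-3.8610
3: F=45.8758 v=-5.6588
4: F=74.9179 v=-0.8691

k=0: u−w=-0.1210, u+w=-39.6430; √(b/2)=2.2057, √(2b)=4.4113; F=2.2057×(-0.121)=-0.2669, v=-39.6430/4.4113=-8.9866
k=1: u−w=-41.6810, u+w=5.1630; √(b/2)=2.2057, √(2b)=4.4113; F=2.2057×(-41.681)=-91.9347, v=5.1630/4.4113=1.1704
k=2: u−w=9.6860, u+w=-17.0320; √(b/2)=2.2057, √(2b)=4.4113; F=2.2057×9.686=21.3642, v=-17.0320/4.4113=-3.8610
k=3: u−w=20.7990, u+w=-24.9630; √(b/2)=2.2057, √(2b)=4.4113; F=2.2057×20.799=45.8758, v=-24.9630/4.4113=-5.6588
k=4: u−w=33.9660, u+w=-3.8340; √(b/2)=2.2057, √(2b)=4.4113; F=2.2057×33.966=74.9179, v=-3.8340/4.4113=-0.8691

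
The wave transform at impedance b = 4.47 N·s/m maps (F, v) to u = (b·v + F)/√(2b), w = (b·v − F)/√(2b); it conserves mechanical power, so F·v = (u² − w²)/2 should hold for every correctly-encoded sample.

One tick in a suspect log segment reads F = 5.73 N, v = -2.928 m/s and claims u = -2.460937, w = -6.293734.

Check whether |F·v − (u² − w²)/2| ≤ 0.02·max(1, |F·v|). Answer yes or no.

F·v = 5.73×(-2.928) = -16.777440 W.
(u² − w²)/2 = (6.056211 − 39.611088)/2 = -16.777438 W.
|Δ| = 0.000002;  2% of max(1, |F·v|) = 0.335549.

yes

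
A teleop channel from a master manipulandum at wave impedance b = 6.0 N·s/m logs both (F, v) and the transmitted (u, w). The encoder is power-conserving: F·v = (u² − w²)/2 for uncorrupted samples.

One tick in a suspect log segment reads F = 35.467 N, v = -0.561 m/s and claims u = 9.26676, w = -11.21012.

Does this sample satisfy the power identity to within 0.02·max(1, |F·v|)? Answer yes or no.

F·v = 35.467×(-0.561) = -19.89699 W.
(u² − w²)/2 = (85.87284 − 125.66679)/2 = -19.89697 W.
|Δ| = 0.00001;  2% of max(1, |F·v|) = 0.39794.

yes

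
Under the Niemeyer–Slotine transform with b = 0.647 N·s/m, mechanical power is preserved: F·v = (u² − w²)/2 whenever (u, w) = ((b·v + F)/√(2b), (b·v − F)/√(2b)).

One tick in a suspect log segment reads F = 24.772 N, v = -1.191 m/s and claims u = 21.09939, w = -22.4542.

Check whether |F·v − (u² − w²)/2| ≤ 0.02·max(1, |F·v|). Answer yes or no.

F·v = 24.772×(-1.191) = -29.50345 W.
(u² − w²)/2 = (445.18426 − 504.19110)/2 = -29.50342 W.
|Δ| = 0.00003;  2% of max(1, |F·v|) = 0.59007.

yes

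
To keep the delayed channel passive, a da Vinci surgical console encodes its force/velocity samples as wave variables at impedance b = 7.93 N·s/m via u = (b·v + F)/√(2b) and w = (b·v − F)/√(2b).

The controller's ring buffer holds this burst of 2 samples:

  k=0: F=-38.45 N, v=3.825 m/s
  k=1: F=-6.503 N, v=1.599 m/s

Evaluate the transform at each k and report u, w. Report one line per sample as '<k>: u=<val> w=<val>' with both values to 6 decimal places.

k=0: b·v=7.93×3.825=30.332250; √(2b)=3.982462; u=(30.332250+(-38.45))/3.982462=-2.038375, w=(30.332250−(-38.45))/3.982462=17.271290
k=1: b·v=7.93×1.599=12.680070; √(2b)=3.982462; u=(12.680070+(-6.503))/3.982462=1.551068, w=(12.680070−(-6.503))/3.982462=4.816888

0: u=-2.038375 w=17.271290
1: u=1.551068 w=4.816888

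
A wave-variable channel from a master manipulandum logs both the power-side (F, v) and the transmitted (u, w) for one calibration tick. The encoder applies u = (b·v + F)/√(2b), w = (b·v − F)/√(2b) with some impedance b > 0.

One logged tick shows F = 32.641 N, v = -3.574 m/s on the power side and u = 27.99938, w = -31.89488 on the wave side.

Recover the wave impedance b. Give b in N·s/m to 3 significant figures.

u + w = -3.8955;  u + w = √(2b)·v, so √(2b) = -3.8955/(-3.574) = 1.0900.
b = (√(2b))²/2 = 1.1880/2 = 0.5940.
(Check via u − w = 2F/√(2b): u − w = 59.8943, 2F/√(2b) = 59.8942.)

b = 0.594 N·s/m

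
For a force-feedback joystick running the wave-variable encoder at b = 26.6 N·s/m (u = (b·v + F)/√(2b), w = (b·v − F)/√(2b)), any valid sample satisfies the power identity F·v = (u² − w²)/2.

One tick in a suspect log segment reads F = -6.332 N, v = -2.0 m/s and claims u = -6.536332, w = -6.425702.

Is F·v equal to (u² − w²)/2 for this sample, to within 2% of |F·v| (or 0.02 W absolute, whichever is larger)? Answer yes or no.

no

F·v = (-6.332)×(-2.0) = 12.664000 W.
(u² − w²)/2 = (42.723636 − 41.289646)/2 = 0.716995 W.
|Δ| = 11.947005;  2% of max(1, |F·v|) = 0.253280.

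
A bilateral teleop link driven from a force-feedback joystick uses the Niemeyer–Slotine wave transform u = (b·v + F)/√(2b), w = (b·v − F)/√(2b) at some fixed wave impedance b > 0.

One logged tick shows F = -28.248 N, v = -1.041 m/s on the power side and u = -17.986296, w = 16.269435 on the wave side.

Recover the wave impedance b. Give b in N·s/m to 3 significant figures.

u + w = -1.716861;  u + w = √(2b)·v, so √(2b) = -1.716861/(-1.041) = 1.649242.
b = (√(2b))²/2 = 2.719999/2 = 1.360000.
(Check via u − w = 2F/√(2b): u − w = -34.255731, 2F/√(2b) = -34.255735.)

b = 1.36 N·s/m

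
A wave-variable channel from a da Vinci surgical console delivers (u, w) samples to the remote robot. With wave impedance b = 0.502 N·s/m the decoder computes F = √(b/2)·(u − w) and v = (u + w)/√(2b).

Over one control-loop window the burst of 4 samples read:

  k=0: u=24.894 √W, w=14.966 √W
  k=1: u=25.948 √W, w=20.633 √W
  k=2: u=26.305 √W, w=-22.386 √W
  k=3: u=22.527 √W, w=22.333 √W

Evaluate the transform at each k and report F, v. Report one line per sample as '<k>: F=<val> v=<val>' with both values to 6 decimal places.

k=0: u−w=9.928000, u+w=39.860000; √(b/2)=0.500999, √(2b)=1.001998; F=0.500999×9.928=4.973918, v=39.860000/1.001998=39.780518
k=1: u−w=5.315000, u+w=46.581000; √(b/2)=0.500999, √(2b)=1.001998; F=0.500999×5.315=2.662810, v=46.581000/1.001998=46.488117
k=2: u−w=48.691000, u+w=3.919000; √(b/2)=0.500999, √(2b)=1.001998; F=0.500999×48.691=24.394142, v=3.919000/1.001998=3.911185
k=3: u−w=0.194000, u+w=44.860000; √(b/2)=0.500999, √(2b)=1.001998; F=0.500999×0.194=0.097194, v=44.860000/1.001998=44.770548

0: F=4.973918 v=39.780518
1: F=2.662810 v=46.488117
2: F=24.394142 v=3.911185
3: F=0.097194 v=44.770548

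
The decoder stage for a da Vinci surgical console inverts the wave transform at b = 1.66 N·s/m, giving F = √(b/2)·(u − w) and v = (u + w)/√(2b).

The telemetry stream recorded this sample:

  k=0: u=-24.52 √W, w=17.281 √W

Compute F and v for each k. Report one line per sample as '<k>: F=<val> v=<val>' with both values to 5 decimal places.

0: F=-38.08252 v=-3.97292

k=0: u−w=-41.80100, u+w=-7.23900; √(b/2)=0.91104, √(2b)=1.82209; F=0.91104×(-41.801)=-38.08252, v=-7.23900/1.82209=-3.97292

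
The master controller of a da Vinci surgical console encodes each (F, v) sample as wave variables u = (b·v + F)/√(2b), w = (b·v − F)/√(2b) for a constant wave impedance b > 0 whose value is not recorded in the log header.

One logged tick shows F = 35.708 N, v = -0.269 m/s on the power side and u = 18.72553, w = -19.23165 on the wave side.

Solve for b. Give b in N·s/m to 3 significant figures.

b = 1.77 N·s/m

u + w = -0.50612;  u + w = √(2b)·v, so √(2b) = -0.50612/(-0.269) = 1.88149.
b = (√(2b))²/2 = 3.53999/2 = 1.77000.
(Check via u − w = 2F/√(2b): u − w = 37.95718, 2F/√(2b) = 37.95721.)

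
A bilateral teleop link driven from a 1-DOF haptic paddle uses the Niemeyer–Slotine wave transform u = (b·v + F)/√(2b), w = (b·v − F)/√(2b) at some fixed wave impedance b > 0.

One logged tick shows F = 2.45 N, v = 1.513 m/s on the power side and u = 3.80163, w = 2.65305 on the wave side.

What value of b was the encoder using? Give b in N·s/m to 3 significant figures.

u + w = 6.4547;  u + w = √(2b)·v, so √(2b) = 6.4547/1.513 = 4.2661.
b = (√(2b))²/2 = 18.2000/2 = 9.1000.
(Check via u − w = 2F/√(2b): u − w = 1.1486, 2F/√(2b) = 1.1486.)

b = 9.1 N·s/m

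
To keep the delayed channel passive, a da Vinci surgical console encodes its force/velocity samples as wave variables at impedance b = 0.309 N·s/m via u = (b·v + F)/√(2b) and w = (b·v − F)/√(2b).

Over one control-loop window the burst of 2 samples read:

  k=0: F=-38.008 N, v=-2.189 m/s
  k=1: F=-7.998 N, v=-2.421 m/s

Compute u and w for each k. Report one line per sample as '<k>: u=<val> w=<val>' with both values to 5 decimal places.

k=0: b·v=0.309×(-2.189)=-0.67640; √(2b)=0.78613; u=(-0.67640+(-38.008))/0.78613=-49.20867, w=(-0.67640−(-38.008))/0.78613=47.48783
k=1: b·v=0.309×(-2.421)=-0.74809; √(2b)=0.78613; u=(-0.74809+(-7.998))/0.78613=-11.12550, w=(-0.74809−(-7.998))/0.78613=9.22228

0: u=-49.20867 w=47.48783
1: u=-11.12550 w=9.22228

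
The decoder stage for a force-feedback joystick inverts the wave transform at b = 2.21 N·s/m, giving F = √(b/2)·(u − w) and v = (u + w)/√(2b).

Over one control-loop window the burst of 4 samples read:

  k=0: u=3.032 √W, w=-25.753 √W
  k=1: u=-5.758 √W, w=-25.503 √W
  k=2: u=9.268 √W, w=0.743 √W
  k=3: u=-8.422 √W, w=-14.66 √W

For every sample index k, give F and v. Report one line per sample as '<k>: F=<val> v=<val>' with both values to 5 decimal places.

k=0: u−w=28.78500, u+w=-22.72100; √(b/2)=1.05119, √(2b)=2.10238; F=1.05119×28.785=30.25850, v=-22.72100/2.10238=-10.80728
k=1: u−w=19.74500, u+w=-31.26100; √(b/2)=1.05119, √(2b)=2.10238; F=1.05119×19.745=20.75574, v=-31.26100/2.10238=-14.86934
k=2: u−w=8.52500, u+w=10.01100; √(b/2)=1.05119, √(2b)=2.10238; F=1.05119×8.525=8.96139, v=10.01100/2.10238=4.76175
k=3: u−w=6.23800, u+w=-23.08200; √(b/2)=1.05119, √(2b)=2.10238; F=1.05119×6.238=6.55732, v=-23.08200/2.10238=-10.97899

0: F=30.25850 v=-10.80728
1: F=20.75574 v=-14.86934
2: F=8.96139 v=4.76175
3: F=6.55732 v=-10.97899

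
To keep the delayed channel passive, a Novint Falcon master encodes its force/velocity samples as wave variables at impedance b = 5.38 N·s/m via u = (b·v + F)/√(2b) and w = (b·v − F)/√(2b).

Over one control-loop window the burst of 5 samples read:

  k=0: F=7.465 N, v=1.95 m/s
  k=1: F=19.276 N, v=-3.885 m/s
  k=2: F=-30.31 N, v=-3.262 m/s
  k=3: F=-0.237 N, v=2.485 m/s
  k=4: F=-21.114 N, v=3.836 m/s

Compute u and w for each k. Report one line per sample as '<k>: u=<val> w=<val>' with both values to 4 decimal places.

0: u=5.4740 w=0.9225
1: u=-0.4955 w=-12.2483
2: u=-14.5902 w=3.8901
3: u=4.0035 w=4.1480
4: u=-0.1452 w=12.7282

k=0: b·v=5.38×1.95=10.4910; √(2b)=3.2802; u=(10.4910+7.465)/3.2802=5.4740, w=(10.4910−7.465)/3.2802=0.9225
k=1: b·v=5.38×(-3.885)=-20.9013; √(2b)=3.2802; u=(-20.9013+19.276)/3.2802=-0.4955, w=(-20.9013−19.276)/3.2802=-12.2483
k=2: b·v=5.38×(-3.262)=-17.5496; √(2b)=3.2802; u=(-17.5496+(-30.31))/3.2802=-14.5902, w=(-17.5496−(-30.31))/3.2802=3.8901
k=3: b·v=5.38×2.485=13.3693; √(2b)=3.2802; u=(13.3693+(-0.237))/3.2802=4.0035, w=(13.3693−(-0.237))/3.2802=4.1480
k=4: b·v=5.38×3.836=20.6377; √(2b)=3.2802; u=(20.6377+(-21.114))/3.2802=-0.1452, w=(20.6377−(-21.114))/3.2802=12.7282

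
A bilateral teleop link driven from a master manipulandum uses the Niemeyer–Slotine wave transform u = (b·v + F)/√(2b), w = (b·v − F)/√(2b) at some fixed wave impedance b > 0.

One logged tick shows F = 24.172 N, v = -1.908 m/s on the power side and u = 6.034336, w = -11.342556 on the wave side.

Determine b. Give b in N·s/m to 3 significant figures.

u + w = -5.308220;  u + w = √(2b)·v, so √(2b) = -5.308220/(-1.908) = 2.782086.
b = (√(2b))²/2 = 7.740002/2 = 3.870001.
(Check via u − w = 2F/√(2b): u − w = 17.376892, 2F/√(2b) = 17.376889.)

b = 3.87 N·s/m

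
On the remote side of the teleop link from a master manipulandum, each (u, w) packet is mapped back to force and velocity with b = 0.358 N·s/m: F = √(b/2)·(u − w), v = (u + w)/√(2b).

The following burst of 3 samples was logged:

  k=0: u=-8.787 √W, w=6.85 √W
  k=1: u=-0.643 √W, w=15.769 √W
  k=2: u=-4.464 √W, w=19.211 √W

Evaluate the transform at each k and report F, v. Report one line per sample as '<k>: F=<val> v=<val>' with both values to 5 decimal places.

0: F=-6.61576 v=-2.28914
1: F=-6.94365 v=17.87589
2: F=-10.01651 v=17.42798

k=0: u−w=-15.63700, u+w=-1.93700; √(b/2)=0.42308, √(2b)=0.84617; F=0.42308×(-15.637)=-6.61576, v=-1.93700/0.84617=-2.28914
k=1: u−w=-16.41200, u+w=15.12600; √(b/2)=0.42308, √(2b)=0.84617; F=0.42308×(-16.412)=-6.94365, v=15.12600/0.84617=17.87589
k=2: u−w=-23.67500, u+w=14.74700; √(b/2)=0.42308, √(2b)=0.84617; F=0.42308×(-23.675)=-10.01651, v=14.74700/0.84617=17.42798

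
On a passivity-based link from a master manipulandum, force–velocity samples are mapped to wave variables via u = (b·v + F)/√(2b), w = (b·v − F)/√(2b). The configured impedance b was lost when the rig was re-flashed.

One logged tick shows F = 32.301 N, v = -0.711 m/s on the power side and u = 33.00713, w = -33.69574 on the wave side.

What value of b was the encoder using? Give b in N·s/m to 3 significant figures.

b = 0.469 N·s/m

u + w = -0.68861;  u + w = √(2b)·v, so √(2b) = -0.68861/(-0.711) = 0.96851.
b = (√(2b))²/2 = 0.93801/2 = 0.46900.
(Check via u − w = 2F/√(2b): u − w = 66.70287, 2F/√(2b) = 66.70252.)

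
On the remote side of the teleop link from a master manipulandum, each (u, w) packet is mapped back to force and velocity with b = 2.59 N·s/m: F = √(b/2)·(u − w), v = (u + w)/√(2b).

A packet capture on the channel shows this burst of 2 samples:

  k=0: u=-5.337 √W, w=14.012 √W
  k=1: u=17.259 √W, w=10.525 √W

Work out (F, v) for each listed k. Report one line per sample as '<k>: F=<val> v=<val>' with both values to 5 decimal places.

k=0: u−w=-19.34900, u+w=8.67500; √(b/2)=1.13798, √(2b)=2.27596; F=1.13798×(-19.349)=-22.01879, v=8.67500/2.27596=3.81158
k=1: u−w=6.73400, u+w=27.78400; √(b/2)=1.13798, √(2b)=2.27596; F=1.13798×6.734=7.66316, v=27.78400/2.27596=12.20759

0: F=-22.01879 v=3.81158
1: F=7.66316 v=12.20759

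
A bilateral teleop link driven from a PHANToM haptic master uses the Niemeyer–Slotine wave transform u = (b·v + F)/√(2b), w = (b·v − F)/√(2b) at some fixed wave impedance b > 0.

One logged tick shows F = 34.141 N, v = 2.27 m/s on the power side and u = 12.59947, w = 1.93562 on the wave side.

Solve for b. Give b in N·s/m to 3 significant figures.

u + w = 14.53509;  u + w = √(2b)·v, so √(2b) = 14.53509/2.27 = 6.40312.
b = (√(2b))²/2 = 40.99999/2 = 20.49999.
(Check via u − w = 2F/√(2b): u − w = 10.66385, 2F/√(2b) = 10.66386.)

b = 20.5 N·s/m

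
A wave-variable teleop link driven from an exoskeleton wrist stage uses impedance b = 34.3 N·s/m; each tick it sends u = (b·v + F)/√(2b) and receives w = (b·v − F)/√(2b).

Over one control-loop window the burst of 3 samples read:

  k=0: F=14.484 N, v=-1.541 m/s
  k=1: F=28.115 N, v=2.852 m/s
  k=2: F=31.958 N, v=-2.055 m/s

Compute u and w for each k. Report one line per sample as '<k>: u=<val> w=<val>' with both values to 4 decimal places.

0: u=-4.6329 w=-8.1304
1: u=15.2054 w=8.4164
2: u=-4.6518 w=-12.3688

k=0: b·v=34.3×(-1.541)=-52.8563; √(2b)=8.2825; u=(-52.8563+14.484)/8.2825=-4.6329, w=(-52.8563−14.484)/8.2825=-8.1304
k=1: b·v=34.3×2.852=97.8236; √(2b)=8.2825; u=(97.8236+28.115)/8.2825=15.2054, w=(97.8236−28.115)/8.2825=8.4164
k=2: b·v=34.3×(-2.055)=-70.4865; √(2b)=8.2825; u=(-70.4865+31.958)/8.2825=-4.6518, w=(-70.4865−31.958)/8.2825=-12.3688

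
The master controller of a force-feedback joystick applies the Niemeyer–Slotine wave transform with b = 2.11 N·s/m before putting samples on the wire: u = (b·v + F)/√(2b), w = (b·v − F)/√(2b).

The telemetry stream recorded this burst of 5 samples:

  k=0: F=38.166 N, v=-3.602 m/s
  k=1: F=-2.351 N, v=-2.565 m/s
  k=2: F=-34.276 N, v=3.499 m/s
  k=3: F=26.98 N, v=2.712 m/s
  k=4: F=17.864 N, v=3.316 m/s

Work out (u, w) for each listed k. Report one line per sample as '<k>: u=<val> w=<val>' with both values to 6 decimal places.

0: u=14.879189 w=-22.278647
1: u=-3.779042 w=-1.490145
2: u=-13.091361 w=20.279230
3: u=15.919240 w=-10.348077
4: u=12.102029 w=-5.290090

k=0: b·v=2.11×(-3.602)=-7.600220; √(2b)=2.054264; u=(-7.600220+38.166)/2.054264=14.879189, w=(-7.600220−38.166)/2.054264=-22.278647
k=1: b·v=2.11×(-2.565)=-5.412150; √(2b)=2.054264; u=(-5.412150+(-2.351))/2.054264=-3.779042, w=(-5.412150−(-2.351))/2.054264=-1.490145
k=2: b·v=2.11×3.499=7.382890; √(2b)=2.054264; u=(7.382890+(-34.276))/2.054264=-13.091361, w=(7.382890−(-34.276))/2.054264=20.279230
k=3: b·v=2.11×2.712=5.722320; √(2b)=2.054264; u=(5.722320+26.98)/2.054264=15.919240, w=(5.722320−26.98)/2.054264=-10.348077
k=4: b·v=2.11×3.316=6.996760; √(2b)=2.054264; u=(6.996760+17.864)/2.054264=12.102029, w=(6.996760−17.864)/2.054264=-5.290090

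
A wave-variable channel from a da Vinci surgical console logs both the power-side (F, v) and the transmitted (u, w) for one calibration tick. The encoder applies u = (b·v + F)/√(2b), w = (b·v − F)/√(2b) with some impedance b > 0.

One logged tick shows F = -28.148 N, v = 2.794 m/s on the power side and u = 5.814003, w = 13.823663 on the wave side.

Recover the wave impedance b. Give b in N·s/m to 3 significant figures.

u + w = 19.637666;  u + w = √(2b)·v, so √(2b) = 19.637666/2.794 = 7.028513.
b = (√(2b))²/2 = 49.399998/2 = 24.699999.
(Check via u − w = 2F/√(2b): u − w = -8.009660, 2F/√(2b) = -8.009660.)

b = 24.7 N·s/m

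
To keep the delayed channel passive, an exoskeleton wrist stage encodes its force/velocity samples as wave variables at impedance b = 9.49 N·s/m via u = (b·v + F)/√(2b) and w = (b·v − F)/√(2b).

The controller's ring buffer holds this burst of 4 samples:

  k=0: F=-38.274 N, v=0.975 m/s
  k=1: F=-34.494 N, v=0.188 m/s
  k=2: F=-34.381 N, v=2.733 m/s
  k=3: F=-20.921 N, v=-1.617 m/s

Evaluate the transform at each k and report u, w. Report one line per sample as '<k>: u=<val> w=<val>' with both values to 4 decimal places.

k=0: b·v=9.49×0.975=9.2528; √(2b)=4.3566; u=(9.2528+(-38.274))/4.3566=-6.6614, w=(9.2528−(-38.274))/4.3566=10.9091
k=1: b·v=9.49×0.188=1.7841; √(2b)=4.3566; u=(1.7841+(-34.494))/4.3566=-7.5081, w=(1.7841−(-34.494))/4.3566=8.3272
k=2: b·v=9.49×2.733=25.9362; √(2b)=4.3566; u=(25.9362+(-34.381))/4.3566=-1.9384, w=(25.9362−(-34.381))/4.3566=13.8450
k=3: b·v=9.49×(-1.617)=-15.3453; √(2b)=4.3566; u=(-15.3453+(-20.921))/4.3566=-8.3244, w=(-15.3453−(-20.921))/4.3566=1.2798

0: u=-6.6614 w=10.9091
1: u=-7.5081 w=8.3272
2: u=-1.9384 w=13.8450
3: u=-8.3244 w=1.2798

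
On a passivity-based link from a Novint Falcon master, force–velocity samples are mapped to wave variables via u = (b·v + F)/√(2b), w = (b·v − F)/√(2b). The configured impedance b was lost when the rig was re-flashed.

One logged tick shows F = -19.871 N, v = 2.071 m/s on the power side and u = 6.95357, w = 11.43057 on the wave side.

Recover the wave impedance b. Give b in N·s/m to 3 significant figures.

u + w = 18.38414;  u + w = √(2b)·v, so √(2b) = 18.38414/2.071 = 8.87694.
b = (√(2b))²/2 = 78.80004/2 = 39.40002.
(Check via u − w = 2F/√(2b): u − w = -4.47700, 2F/√(2b) = -4.47699.)

b = 39.4 N·s/m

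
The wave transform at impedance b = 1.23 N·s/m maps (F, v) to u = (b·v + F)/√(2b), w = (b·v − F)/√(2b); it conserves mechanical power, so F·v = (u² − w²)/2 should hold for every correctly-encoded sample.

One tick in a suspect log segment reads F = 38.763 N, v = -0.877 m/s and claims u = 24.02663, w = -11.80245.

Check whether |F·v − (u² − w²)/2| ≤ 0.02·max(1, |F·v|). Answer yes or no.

F·v = 38.763×(-0.877) = -33.99515 W.
(u² − w²)/2 = (577.27895 − 139.29783)/2 = 218.99056 W.
|Δ| = 252.98571;  2% of max(1, |F·v|) = 0.67990.

no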